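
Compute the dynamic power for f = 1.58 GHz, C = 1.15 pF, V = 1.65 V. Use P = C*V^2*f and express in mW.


Step 1: V^2 = 1.65^2 = 2.7225 V^2
Step 2: P = C*V^2*f = 1.15e-12 F * 2.7225 * 1.58e9 Hz
Step 3: P = 4.9467825e-03 W
Step 4: P = 4.947 mW

4.947


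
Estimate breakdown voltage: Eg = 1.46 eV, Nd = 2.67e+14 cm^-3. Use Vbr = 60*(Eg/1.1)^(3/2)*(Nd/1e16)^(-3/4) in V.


Step 1: Eg/1.1 = 1.46/1.1 = 1.327273
Step 2: (Eg/1.1)^1.5 = 1.327273^1.5 = 1.529116
Step 3: (Nd/1e16)^(-0.75) = (0.0267)^(-0.75) = 15.139675
Step 4: Vbr = 60 * 1.529116 * 15.139675 = 1389.0 V

1389.0


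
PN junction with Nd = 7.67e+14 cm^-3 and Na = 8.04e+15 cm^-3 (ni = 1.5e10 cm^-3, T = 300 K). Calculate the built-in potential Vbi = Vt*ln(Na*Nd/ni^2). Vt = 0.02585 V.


Step 1: Compute Na*Nd/ni^2 = 8.04e+15 * 7.67e+14 / (1.5e10)^2 = 2.7407e+10
Step 2: ln(2.7407e+10) = 24.0341
Step 3: Vbi = 0.02585 * 24.0341 = 0.621 V

0.621


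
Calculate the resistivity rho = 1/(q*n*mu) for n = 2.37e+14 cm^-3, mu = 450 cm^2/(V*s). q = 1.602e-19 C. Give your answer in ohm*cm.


Step 1: sigma = q * n * mu = 1.602e-19 * 2.37e+14 * 450 = 1.70853e-02 S/cm
Step 2: rho = 1 / sigma = 1 / 1.70853e-02 = 58.53 ohm*cm

58.53


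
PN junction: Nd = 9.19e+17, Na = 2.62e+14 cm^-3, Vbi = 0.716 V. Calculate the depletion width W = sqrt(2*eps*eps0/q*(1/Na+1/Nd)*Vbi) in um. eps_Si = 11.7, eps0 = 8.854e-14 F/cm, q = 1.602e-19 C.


Step 1: 1/Na + 1/Nd = 1/2.62e+14 + 1/9.19e+17 = 3.81788e-15
Step 2: 2*eps*eps0/q = 2*11.7*8.854e-14/1.602e-19 = 1.293281e+07
Step 3: W^2 = 1.293281e+07 * 3.81788e-15 * 0.716 = 3.53532e-08
Step 4: W = sqrt(3.53532e-08) = 1.880e-04 cm = 1.88 um

1.88


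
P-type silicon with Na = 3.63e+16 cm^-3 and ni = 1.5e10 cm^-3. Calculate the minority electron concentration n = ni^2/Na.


Step 1: Majority hole concentration p ≈ Na = 3.63e+16 cm^-3
Step 2: n = ni^2 / Na = (1.5e10)^2 / 3.63e+16
Step 3: n = 6.20e+03 cm^-3

6.20e+03


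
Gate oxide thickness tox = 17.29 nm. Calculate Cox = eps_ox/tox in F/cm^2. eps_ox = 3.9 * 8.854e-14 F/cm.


Step 1: eps_ox = 3.9 * 8.854e-14 = 3.45306e-13 F/cm
Step 2: tox in cm = 17.29 nm * 1e-7 = 1.7290e-06 cm
Step 3: Cox = 3.45306e-13 / 1.7290e-06 = 2.00e-07 F/cm^2

2.00e-07


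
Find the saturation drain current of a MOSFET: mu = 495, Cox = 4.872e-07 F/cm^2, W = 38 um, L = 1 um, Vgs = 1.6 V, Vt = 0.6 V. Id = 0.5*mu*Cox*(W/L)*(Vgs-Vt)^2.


Step 1: Overdrive voltage Vov = Vgs - Vt = 1.6 - 0.6 = 1.0 V
Step 2: W/L = 38/1 = 38
Step 3: Id = 0.5 * 495 * 4.872e-07 * 38 * 1.0^2
Step 4: Id = 4.58e-03 A

4.58e-03


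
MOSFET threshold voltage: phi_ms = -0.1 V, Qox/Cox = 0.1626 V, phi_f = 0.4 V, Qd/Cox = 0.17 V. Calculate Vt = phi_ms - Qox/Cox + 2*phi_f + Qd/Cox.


Step 1: Vt = phi_ms - Qox/Cox + 2*phi_f + Qd/Cox
Step 2: Vt = -0.1 - 0.1626 + 2*0.4 + 0.17
Step 3: Vt = -0.1 - 0.1626 + 0.8 + 0.17
Step 4: Vt = 0.7074 V

0.7074


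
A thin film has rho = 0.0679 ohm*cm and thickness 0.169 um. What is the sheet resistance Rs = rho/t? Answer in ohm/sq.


Step 1: Convert thickness to cm: t = 0.169 um = 1.6900e-05 cm
Step 2: Rs = rho / t = 0.0679 / 1.6900e-05
Step 3: Rs = 4017.8 ohm/sq

4017.8


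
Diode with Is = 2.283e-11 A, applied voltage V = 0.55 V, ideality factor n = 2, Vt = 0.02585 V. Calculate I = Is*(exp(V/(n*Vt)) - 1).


Step 1: V/(n*Vt) = 0.55/(2*0.02585) = 10.6383
Step 2: exp(10.6383) = 4.1702e+04
Step 3: I = 2.283e-11 * (4.1702e+04 - 1) = 9.52e-07 A

9.52e-07


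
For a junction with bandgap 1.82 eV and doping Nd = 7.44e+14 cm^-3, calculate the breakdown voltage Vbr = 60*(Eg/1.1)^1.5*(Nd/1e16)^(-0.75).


Step 1: Eg/1.1 = 1.82/1.1 = 1.654545
Step 2: (Eg/1.1)^1.5 = 1.654545^1.5 = 2.128227
Step 3: (Nd/1e16)^(-0.75) = (0.0744)^(-0.75) = 7.019728
Step 4: Vbr = 60 * 2.128227 * 7.019728 = 896.4 V

896.4


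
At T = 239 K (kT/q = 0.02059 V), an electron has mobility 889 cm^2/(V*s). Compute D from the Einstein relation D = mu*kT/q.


Step 1: D = mu * (kT/q)
Step 2: D = 889 * 0.02059
Step 3: D = 18.3 cm^2/s

18.3


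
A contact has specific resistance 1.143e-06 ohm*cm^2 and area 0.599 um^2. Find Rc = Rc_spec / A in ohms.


Step 1: Convert area to cm^2: 0.599 um^2 = 5.9900e-09 cm^2
Step 2: Rc = Rc_spec / A = 1.143e-06 / 5.9900e-09
Step 3: Rc = 1.91e+02 ohms

1.91e+02


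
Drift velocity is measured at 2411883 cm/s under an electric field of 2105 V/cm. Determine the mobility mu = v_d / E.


Step 1: mu = v_d / E
Step 2: mu = 2411883 / 2105
Step 3: mu = 1145.79 cm^2/(V*s)

1145.79


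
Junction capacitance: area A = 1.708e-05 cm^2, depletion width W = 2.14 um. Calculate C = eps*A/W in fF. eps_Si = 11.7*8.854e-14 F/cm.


Step 1: eps_Si = 11.7 * 8.854e-14 = 1.035918e-12 F/cm
Step 2: W in cm = 2.14 * 1e-4 = 2.14e-04 cm
Step 3: C = 1.035918e-12 * 1.708e-05 / 2.14e-04 = 8.267981e-14 F
Step 4: C = 82.68 fF

82.68


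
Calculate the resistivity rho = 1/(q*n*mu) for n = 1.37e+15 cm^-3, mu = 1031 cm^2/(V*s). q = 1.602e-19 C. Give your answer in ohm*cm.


Step 1: sigma = q * n * mu = 1.602e-19 * 1.37e+15 * 1031 = 2.26278e-01 S/cm
Step 2: rho = 1 / sigma = 1 / 2.26278e-01 = 4.419 ohm*cm

4.419


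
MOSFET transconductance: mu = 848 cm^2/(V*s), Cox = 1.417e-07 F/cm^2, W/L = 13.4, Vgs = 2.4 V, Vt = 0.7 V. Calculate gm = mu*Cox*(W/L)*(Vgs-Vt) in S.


Step 1: Vov = Vgs - Vt = 2.4 - 0.7 = 1.7 V
Step 2: gm = mu * Cox * (W/L) * Vov
Step 3: gm = 848 * 1.417e-07 * 13.4 * 1.7 = 2.74e-03 S

2.74e-03


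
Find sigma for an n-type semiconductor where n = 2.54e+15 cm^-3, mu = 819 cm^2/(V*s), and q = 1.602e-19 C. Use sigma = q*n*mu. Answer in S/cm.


Step 1: sigma = q * n * mu
Step 2: sigma = 1.602e-19 * 2.54e+15 * 819
Step 3: sigma = 3.333e-01 S/cm

3.333e-01


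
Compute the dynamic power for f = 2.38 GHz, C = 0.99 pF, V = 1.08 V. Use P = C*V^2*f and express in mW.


Step 1: V^2 = 1.08^2 = 1.1664 V^2
Step 2: P = C*V^2*f = 0.99e-12 F * 1.1664 * 2.38e9 Hz
Step 3: P = 2.74827168e-03 W
Step 4: P = 2.748 mW

2.748


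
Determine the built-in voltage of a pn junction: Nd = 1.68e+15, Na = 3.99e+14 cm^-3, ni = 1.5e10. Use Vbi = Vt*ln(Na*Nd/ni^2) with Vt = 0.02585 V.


Step 1: Compute Na*Nd/ni^2 = 3.99e+14 * 1.68e+15 / (1.5e10)^2 = 2.9792e+09
Step 2: ln(2.9792e+09) = 21.8149
Step 3: Vbi = 0.02585 * 21.8149 = 0.564 V

0.564


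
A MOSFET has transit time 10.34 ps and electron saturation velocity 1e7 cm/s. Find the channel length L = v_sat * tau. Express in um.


Step 1: tau in seconds = 10.34 ps * 1e-12 = 1.0340e-11 s
Step 2: L = v_sat * tau = 1e7 * 1.0340e-11 = 1.0340e-04 cm
Step 3: L in um = 1.0340e-04 * 1e4 = 1.034 um

1.034


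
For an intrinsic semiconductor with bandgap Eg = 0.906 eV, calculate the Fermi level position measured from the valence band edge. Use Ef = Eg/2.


Step 1: For an intrinsic semiconductor, the Fermi level sits at midgap.
Step 2: Ef = Eg / 2 = 0.906 / 2 = 0.453 eV

0.453


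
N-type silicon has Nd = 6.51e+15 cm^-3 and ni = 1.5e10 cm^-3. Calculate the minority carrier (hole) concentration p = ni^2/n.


Step 1: Since Nd >> ni, n ≈ Nd = 6.51e+15 cm^-3
Step 2: p = ni^2 / n = (1.5e10)^2 / 6.51e+15
Step 3: p = 2.25e20 / 6.51e+15 = 3.46e+04 cm^-3

3.46e+04


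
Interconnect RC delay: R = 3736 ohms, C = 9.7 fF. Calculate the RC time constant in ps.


Step 1: tau = R * C
Step 2: tau = 3736 * 9.7 fF = 3736 * 9.7e-15 F
Step 3: tau = 3.62392e-11 s = 36.2392 ps

36.2392


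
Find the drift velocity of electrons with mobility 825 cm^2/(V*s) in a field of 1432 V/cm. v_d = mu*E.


Step 1: v_d = mu * E
Step 2: v_d = 825 * 1432 = 1181400
Step 3: v_d = 1.18e+06 cm/s

1.18e+06


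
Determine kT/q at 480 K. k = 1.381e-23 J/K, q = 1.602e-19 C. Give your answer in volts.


Step 1: kT = 1.381e-23 * 480 = 6.6288e-21 J
Step 2: Vt = kT/q = 6.6288e-21 / 1.602e-19
Step 3: Vt = 0.04138 V

0.04138


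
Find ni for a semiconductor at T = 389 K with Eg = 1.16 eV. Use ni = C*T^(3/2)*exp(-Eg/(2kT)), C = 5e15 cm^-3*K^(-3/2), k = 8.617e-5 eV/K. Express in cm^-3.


Step 1: Compute kT = 8.617e-5 * 389 = 0.03352013 eV
Step 2: Exponent = -Eg/(2kT) = -1.16/(2*0.03352013) = -17.30304
Step 3: T^(3/2) = 389^1.5 = 7672.28
Step 4: ni = 5e15 * 7672.28 * exp(-17.30304) = 1.17e+12 cm^-3

1.17e+12


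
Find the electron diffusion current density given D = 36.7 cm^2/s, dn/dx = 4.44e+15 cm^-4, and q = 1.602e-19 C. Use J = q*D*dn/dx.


Step 1: J = q * D * (dn/dx)
Step 2: J = 1.602e-19 * 36.7 * 4.44e+15
Step 3: J = 2.61e-02 A/cm^2

2.61e-02


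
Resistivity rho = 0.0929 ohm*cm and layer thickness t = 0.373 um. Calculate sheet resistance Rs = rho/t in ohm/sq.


Step 1: Convert thickness to cm: t = 0.373 um = 3.7300e-05 cm
Step 2: Rs = rho / t = 0.0929 / 3.7300e-05
Step 3: Rs = 2490.6 ohm/sq

2490.6


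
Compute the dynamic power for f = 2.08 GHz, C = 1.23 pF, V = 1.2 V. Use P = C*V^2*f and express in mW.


Step 1: V^2 = 1.2^2 = 1.44 V^2
Step 2: P = C*V^2*f = 1.23e-12 F * 1.44 * 2.08e9 Hz
Step 3: P = 3.684096e-03 W
Step 4: P = 3.684 mW

3.684


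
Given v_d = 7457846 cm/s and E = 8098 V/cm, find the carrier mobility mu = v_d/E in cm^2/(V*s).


Step 1: mu = v_d / E
Step 2: mu = 7457846 / 8098
Step 3: mu = 920.95 cm^2/(V*s)

920.95


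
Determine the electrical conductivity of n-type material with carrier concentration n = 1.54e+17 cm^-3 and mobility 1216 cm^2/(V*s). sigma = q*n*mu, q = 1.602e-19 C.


Step 1: sigma = q * n * mu
Step 2: sigma = 1.602e-19 * 1.54e+17 * 1216
Step 3: sigma = 3.000e+01 S/cm

3.000e+01


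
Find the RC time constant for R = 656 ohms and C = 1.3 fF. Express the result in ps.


Step 1: tau = R * C
Step 2: tau = 656 * 1.3 fF = 656 * 1.3e-15 F
Step 3: tau = 8.528e-13 s = 0.8528 ps

0.8528


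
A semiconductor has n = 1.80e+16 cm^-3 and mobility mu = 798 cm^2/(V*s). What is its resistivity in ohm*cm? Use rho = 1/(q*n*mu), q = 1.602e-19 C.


Step 1: sigma = q * n * mu = 1.602e-19 * 1.80e+16 * 798 = 2.30111e+00 S/cm
Step 2: rho = 1 / sigma = 1 / 2.30111e+00 = 0.4346 ohm*cm

0.4346


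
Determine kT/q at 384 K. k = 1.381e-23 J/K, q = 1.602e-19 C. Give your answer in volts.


Step 1: kT = 1.381e-23 * 384 = 5.30304e-21 J
Step 2: Vt = kT/q = 5.30304e-21 / 1.602e-19
Step 3: Vt = 0.0331 V

0.0331


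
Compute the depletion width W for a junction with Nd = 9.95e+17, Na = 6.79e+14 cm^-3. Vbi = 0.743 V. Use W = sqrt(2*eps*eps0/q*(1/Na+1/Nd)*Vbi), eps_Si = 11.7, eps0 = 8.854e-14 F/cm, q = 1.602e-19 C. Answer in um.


Step 1: 1/Na + 1/Nd = 1/6.79e+14 + 1/9.95e+17 = 1.47376e-15
Step 2: 2*eps*eps0/q = 2*11.7*8.854e-14/1.602e-19 = 1.293281e+07
Step 3: W^2 = 1.293281e+07 * 1.47376e-15 * 0.743 = 1.41615e-08
Step 4: W = sqrt(1.41615e-08) = 1.190e-04 cm = 1.19 um

1.19


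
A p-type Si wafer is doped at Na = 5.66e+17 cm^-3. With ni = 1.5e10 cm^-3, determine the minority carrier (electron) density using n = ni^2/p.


Step 1: Majority hole concentration p ≈ Na = 5.66e+17 cm^-3
Step 2: n = ni^2 / Na = (1.5e10)^2 / 5.66e+17
Step 3: n = 3.98e+02 cm^-3

3.98e+02


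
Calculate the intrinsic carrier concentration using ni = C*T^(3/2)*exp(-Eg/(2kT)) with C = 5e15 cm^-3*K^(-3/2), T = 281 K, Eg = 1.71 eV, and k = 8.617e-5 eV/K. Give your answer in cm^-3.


Step 1: Compute kT = 8.617e-5 * 281 = 0.02421377 eV
Step 2: Exponent = -Eg/(2kT) = -1.71/(2*0.02421377) = -35.31049
Step 3: T^(3/2) = 281^1.5 = 4710.42
Step 4: ni = 5e15 * 4710.42 * exp(-35.31049) = 1.09e+04 cm^-3

1.09e+04


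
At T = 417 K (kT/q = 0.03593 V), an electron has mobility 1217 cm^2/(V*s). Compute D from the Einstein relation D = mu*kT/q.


Step 1: D = mu * (kT/q)
Step 2: D = 1217 * 0.03593
Step 3: D = 43.73 cm^2/s

43.73


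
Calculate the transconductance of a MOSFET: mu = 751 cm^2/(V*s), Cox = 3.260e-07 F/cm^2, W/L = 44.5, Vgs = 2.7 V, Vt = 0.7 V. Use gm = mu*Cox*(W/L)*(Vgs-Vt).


Step 1: Vov = Vgs - Vt = 2.7 - 0.7 = 2.0 V
Step 2: gm = mu * Cox * (W/L) * Vov
Step 3: gm = 751 * 3.260e-07 * 44.5 * 2.0 = 2.18e-02 S

2.18e-02


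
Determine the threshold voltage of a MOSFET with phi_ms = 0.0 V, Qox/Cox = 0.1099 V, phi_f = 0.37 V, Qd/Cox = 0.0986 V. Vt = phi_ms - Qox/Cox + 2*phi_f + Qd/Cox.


Step 1: Vt = phi_ms - Qox/Cox + 2*phi_f + Qd/Cox
Step 2: Vt = 0.0 - 0.1099 + 2*0.37 + 0.0986
Step 3: Vt = 0.0 - 0.1099 + 0.74 + 0.0986
Step 4: Vt = 0.7287 V

0.7287


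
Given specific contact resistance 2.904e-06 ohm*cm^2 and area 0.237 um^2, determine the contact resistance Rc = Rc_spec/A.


Step 1: Convert area to cm^2: 0.237 um^2 = 2.3700e-09 cm^2
Step 2: Rc = Rc_spec / A = 2.904e-06 / 2.3700e-09
Step 3: Rc = 1.23e+03 ohms

1.23e+03


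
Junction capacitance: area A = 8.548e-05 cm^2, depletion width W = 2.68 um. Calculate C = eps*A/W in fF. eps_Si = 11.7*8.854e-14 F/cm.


Step 1: eps_Si = 11.7 * 8.854e-14 = 1.035918e-12 F/cm
Step 2: W in cm = 2.68 * 1e-4 = 2.68e-04 cm
Step 3: C = 1.035918e-12 * 8.548e-05 / 2.68e-04 = 3.304115e-13 F
Step 4: C = 330.41 fF

330.41


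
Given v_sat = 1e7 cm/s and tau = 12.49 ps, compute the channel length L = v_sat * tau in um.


Step 1: tau in seconds = 12.49 ps * 1e-12 = 1.2490e-11 s
Step 2: L = v_sat * tau = 1e7 * 1.2490e-11 = 1.2490e-04 cm
Step 3: L in um = 1.2490e-04 * 1e4 = 1.249 um

1.249


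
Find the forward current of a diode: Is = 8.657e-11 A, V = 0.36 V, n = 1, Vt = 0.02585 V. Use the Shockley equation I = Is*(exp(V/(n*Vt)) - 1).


Step 1: V/(n*Vt) = 0.36/(1*0.02585) = 13.9265
Step 2: exp(13.9265) = 1.1174e+06
Step 3: I = 8.657e-11 * (1.1174e+06 - 1) = 9.67e-05 A

9.67e-05


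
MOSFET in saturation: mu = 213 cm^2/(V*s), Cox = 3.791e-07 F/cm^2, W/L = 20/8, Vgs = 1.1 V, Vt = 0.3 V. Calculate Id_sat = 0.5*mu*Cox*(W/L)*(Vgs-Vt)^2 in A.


Step 1: Overdrive voltage Vov = Vgs - Vt = 1.1 - 0.3 = 0.8 V
Step 2: W/L = 20/8 = 2.5
Step 3: Id = 0.5 * 213 * 3.791e-07 * 2.5 * 0.8^2
Step 4: Id = 6.46e-05 A

6.46e-05


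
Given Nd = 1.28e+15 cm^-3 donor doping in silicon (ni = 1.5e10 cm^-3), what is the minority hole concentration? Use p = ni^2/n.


Step 1: Since Nd >> ni, n ≈ Nd = 1.28e+15 cm^-3
Step 2: p = ni^2 / n = (1.5e10)^2 / 1.28e+15
Step 3: p = 2.25e20 / 1.28e+15 = 1.76e+05 cm^-3

1.76e+05


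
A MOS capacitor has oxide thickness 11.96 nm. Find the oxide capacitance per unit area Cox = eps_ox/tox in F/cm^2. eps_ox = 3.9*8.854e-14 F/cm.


Step 1: eps_ox = 3.9 * 8.854e-14 = 3.45306e-13 F/cm
Step 2: tox in cm = 11.96 nm * 1e-7 = 1.1960e-06 cm
Step 3: Cox = 3.45306e-13 / 1.1960e-06 = 2.89e-07 F/cm^2

2.89e-07


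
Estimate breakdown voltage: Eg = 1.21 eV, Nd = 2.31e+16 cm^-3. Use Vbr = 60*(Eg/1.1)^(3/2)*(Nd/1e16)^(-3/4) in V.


Step 1: Eg/1.1 = 1.21/1.1 = 1.100000
Step 2: (Eg/1.1)^1.5 = 1.100000^1.5 = 1.153690
Step 3: (Nd/1e16)^(-0.75) = (2.31)^(-0.75) = 0.533692
Step 4: Vbr = 60 * 1.153690 * 0.533692 = 36.9 V

36.9


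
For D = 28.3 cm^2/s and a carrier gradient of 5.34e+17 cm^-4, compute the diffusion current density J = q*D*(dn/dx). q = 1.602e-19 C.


Step 1: J = q * D * (dn/dx)
Step 2: J = 1.602e-19 * 28.3 * 5.34e+17
Step 3: J = 2.42e+00 A/cm^2

2.42e+00


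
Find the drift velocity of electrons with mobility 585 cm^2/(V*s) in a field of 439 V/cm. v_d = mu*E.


Step 1: v_d = mu * E
Step 2: v_d = 585 * 439 = 256815
Step 3: v_d = 2.57e+05 cm/s

2.57e+05


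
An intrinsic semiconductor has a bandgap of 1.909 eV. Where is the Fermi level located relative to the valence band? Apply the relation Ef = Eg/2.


Step 1: For an intrinsic semiconductor, the Fermi level sits at midgap.
Step 2: Ef = Eg / 2 = 1.909 / 2 = 0.9545 eV

0.9545


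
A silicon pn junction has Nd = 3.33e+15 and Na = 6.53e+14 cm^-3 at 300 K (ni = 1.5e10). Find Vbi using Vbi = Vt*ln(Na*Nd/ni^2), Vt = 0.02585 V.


Step 1: Compute Na*Nd/ni^2 = 6.53e+14 * 3.33e+15 / (1.5e10)^2 = 9.6644e+09
Step 2: ln(9.6644e+09) = 22.9917
Step 3: Vbi = 0.02585 * 22.9917 = 0.594 V

0.594


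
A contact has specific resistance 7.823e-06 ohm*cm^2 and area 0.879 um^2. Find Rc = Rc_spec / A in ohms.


Step 1: Convert area to cm^2: 0.879 um^2 = 8.7900e-09 cm^2
Step 2: Rc = Rc_spec / A = 7.823e-06 / 8.7900e-09
Step 3: Rc = 8.90e+02 ohms

8.90e+02


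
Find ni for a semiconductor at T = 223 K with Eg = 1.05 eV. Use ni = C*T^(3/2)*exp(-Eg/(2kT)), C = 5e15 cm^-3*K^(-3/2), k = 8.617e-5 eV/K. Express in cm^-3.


Step 1: Compute kT = 8.617e-5 * 223 = 0.01921591 eV
Step 2: Exponent = -Eg/(2kT) = -1.05/(2*0.01921591) = -27.32111
Step 3: T^(3/2) = 223^1.5 = 3330.10
Step 4: ni = 5e15 * 3330.10 * exp(-27.32111) = 2.27e+07 cm^-3

2.27e+07


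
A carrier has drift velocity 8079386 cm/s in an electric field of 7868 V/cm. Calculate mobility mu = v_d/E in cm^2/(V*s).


Step 1: mu = v_d / E
Step 2: mu = 8079386 / 7868
Step 3: mu = 1026.87 cm^2/(V*s)

1026.87


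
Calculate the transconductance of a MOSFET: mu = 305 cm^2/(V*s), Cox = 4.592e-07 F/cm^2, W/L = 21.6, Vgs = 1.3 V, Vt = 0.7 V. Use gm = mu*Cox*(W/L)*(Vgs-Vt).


Step 1: Vov = Vgs - Vt = 1.3 - 0.7 = 0.6 V
Step 2: gm = mu * Cox * (W/L) * Vov
Step 3: gm = 305 * 4.592e-07 * 21.6 * 0.6 = 1.82e-03 S

1.82e-03


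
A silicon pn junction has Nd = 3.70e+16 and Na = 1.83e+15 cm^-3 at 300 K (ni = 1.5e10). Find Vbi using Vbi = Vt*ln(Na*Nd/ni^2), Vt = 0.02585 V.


Step 1: Compute Na*Nd/ni^2 = 1.83e+15 * 3.70e+16 / (1.5e10)^2 = 3.0093e+11
Step 2: ln(3.0093e+11) = 26.4301
Step 3: Vbi = 0.02585 * 26.4301 = 0.683 V

0.683


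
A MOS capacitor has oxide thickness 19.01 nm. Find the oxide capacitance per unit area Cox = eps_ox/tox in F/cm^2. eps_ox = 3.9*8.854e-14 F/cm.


Step 1: eps_ox = 3.9 * 8.854e-14 = 3.45306e-13 F/cm
Step 2: tox in cm = 19.01 nm * 1e-7 = 1.9010e-06 cm
Step 3: Cox = 3.45306e-13 / 1.9010e-06 = 1.82e-07 F/cm^2

1.82e-07


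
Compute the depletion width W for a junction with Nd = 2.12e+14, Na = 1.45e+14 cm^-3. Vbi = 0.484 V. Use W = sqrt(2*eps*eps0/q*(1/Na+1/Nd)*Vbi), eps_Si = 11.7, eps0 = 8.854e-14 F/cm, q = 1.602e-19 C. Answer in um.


Step 1: 1/Na + 1/Nd = 1/1.45e+14 + 1/2.12e+14 = 1.16135e-14
Step 2: 2*eps*eps0/q = 2*11.7*8.854e-14/1.602e-19 = 1.293281e+07
Step 3: W^2 = 1.293281e+07 * 1.16135e-14 * 0.484 = 7.26945e-08
Step 4: W = sqrt(7.26945e-08) = 2.696e-04 cm = 2.696 um

2.696


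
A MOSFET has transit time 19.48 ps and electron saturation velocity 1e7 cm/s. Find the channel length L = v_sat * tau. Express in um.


Step 1: tau in seconds = 19.48 ps * 1e-12 = 1.9480e-11 s
Step 2: L = v_sat * tau = 1e7 * 1.9480e-11 = 1.9480e-04 cm
Step 3: L in um = 1.9480e-04 * 1e4 = 1.948 um

1.948


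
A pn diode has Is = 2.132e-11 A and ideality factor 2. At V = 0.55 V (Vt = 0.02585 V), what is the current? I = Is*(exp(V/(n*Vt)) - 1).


Step 1: V/(n*Vt) = 0.55/(2*0.02585) = 10.6383
Step 2: exp(10.6383) = 4.1702e+04
Step 3: I = 2.132e-11 * (4.1702e+04 - 1) = 8.89e-07 A

8.89e-07


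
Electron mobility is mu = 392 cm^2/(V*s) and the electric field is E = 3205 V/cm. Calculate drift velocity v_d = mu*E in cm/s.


Step 1: v_d = mu * E
Step 2: v_d = 392 * 3205 = 1256360
Step 3: v_d = 1.26e+06 cm/s

1.26e+06


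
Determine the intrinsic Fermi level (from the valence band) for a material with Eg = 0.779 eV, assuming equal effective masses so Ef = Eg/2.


Step 1: For an intrinsic semiconductor, the Fermi level sits at midgap.
Step 2: Ef = Eg / 2 = 0.779 / 2 = 0.3895 eV

0.3895


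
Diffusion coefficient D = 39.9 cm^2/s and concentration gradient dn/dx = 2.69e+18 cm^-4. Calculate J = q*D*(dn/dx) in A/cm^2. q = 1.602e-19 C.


Step 1: J = q * D * (dn/dx)
Step 2: J = 1.602e-19 * 39.9 * 2.69e+18
Step 3: J = 1.72e+01 A/cm^2

1.72e+01


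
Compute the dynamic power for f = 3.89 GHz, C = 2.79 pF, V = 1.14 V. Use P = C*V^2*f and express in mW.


Step 1: V^2 = 1.14^2 = 1.2996 V^2
Step 2: P = C*V^2*f = 2.79e-12 F * 1.2996 * 3.89e9 Hz
Step 3: P = 1.410468876e-02 W
Step 4: P = 14.105 mW

14.105


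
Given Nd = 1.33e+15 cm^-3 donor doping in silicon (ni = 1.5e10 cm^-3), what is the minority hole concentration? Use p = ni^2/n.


Step 1: Since Nd >> ni, n ≈ Nd = 1.33e+15 cm^-3
Step 2: p = ni^2 / n = (1.5e10)^2 / 1.33e+15
Step 3: p = 2.25e20 / 1.33e+15 = 1.69e+05 cm^-3

1.69e+05


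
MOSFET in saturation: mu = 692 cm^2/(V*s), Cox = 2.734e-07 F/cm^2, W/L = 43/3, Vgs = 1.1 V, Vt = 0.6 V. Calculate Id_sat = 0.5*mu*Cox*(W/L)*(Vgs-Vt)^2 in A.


Step 1: Overdrive voltage Vov = Vgs - Vt = 1.1 - 0.6 = 0.5 V
Step 2: W/L = 43/3 = 14.3333
Step 3: Id = 0.5 * 692 * 2.734e-07 * 14.3333 * 0.5^2
Step 4: Id = 3.39e-04 A

3.39e-04


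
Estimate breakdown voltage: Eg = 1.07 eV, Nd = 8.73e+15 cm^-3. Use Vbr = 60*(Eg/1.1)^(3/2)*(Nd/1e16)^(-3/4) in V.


Step 1: Eg/1.1 = 1.07/1.1 = 0.972727
Step 2: (Eg/1.1)^1.5 = 0.972727^1.5 = 0.959371
Step 3: (Nd/1e16)^(-0.75) = (0.873)^(-0.75) = 1.107234
Step 4: Vbr = 60 * 0.959371 * 1.107234 = 63.7 V

63.7


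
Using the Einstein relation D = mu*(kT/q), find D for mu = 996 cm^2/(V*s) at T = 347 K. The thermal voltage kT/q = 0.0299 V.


Step 1: D = mu * (kT/q)
Step 2: D = 996 * 0.0299
Step 3: D = 29.78 cm^2/s

29.78


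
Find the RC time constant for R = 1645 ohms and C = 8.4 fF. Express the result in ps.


Step 1: tau = R * C
Step 2: tau = 1645 * 8.4 fF = 1645 * 8.4e-15 F
Step 3: tau = 1.3818e-11 s = 13.818 ps

13.818


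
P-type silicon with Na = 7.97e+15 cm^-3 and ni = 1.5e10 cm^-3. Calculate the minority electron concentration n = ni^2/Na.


Step 1: Majority hole concentration p ≈ Na = 7.97e+15 cm^-3
Step 2: n = ni^2 / Na = (1.5e10)^2 / 7.97e+15
Step 3: n = 2.82e+04 cm^-3

2.82e+04


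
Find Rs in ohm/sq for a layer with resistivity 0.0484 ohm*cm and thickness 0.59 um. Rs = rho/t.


Step 1: Convert thickness to cm: t = 0.59 um = 5.9000e-05 cm
Step 2: Rs = rho / t = 0.0484 / 5.9000e-05
Step 3: Rs = 820.3 ohm/sq

820.3


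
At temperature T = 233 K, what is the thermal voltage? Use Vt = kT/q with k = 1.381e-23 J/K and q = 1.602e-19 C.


Step 1: kT = 1.381e-23 * 233 = 3.21773e-21 J
Step 2: Vt = kT/q = 3.21773e-21 / 1.602e-19
Step 3: Vt = 0.02009 V

0.02009


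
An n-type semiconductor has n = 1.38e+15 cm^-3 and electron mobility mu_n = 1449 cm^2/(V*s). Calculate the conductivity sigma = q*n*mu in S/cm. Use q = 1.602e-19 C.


Step 1: sigma = q * n * mu
Step 2: sigma = 1.602e-19 * 1.38e+15 * 1449
Step 3: sigma = 3.203e-01 S/cm

3.203e-01


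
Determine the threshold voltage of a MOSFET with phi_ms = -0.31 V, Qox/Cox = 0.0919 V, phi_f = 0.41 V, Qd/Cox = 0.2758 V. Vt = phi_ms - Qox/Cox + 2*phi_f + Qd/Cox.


Step 1: Vt = phi_ms - Qox/Cox + 2*phi_f + Qd/Cox
Step 2: Vt = -0.31 - 0.0919 + 2*0.41 + 0.2758
Step 3: Vt = -0.31 - 0.0919 + 0.82 + 0.2758
Step 4: Vt = 0.6939 V

0.6939


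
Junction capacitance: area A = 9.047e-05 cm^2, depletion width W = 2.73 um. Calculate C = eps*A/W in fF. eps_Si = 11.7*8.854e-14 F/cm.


Step 1: eps_Si = 11.7 * 8.854e-14 = 1.035918e-12 F/cm
Step 2: W in cm = 2.73 * 1e-4 = 2.73e-04 cm
Step 3: C = 1.035918e-12 * 9.047e-05 / 2.73e-04 = 3.432949e-13 F
Step 4: C = 343.29 fF

343.29


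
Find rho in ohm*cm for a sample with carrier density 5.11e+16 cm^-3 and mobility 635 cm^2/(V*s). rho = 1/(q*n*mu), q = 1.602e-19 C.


Step 1: sigma = q * n * mu = 1.602e-19 * 5.11e+16 * 635 = 5.19825e+00 S/cm
Step 2: rho = 1 / sigma = 1 / 5.19825e+00 = 0.1924 ohm*cm

0.1924


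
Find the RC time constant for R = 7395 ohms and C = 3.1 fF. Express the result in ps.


Step 1: tau = R * C
Step 2: tau = 7395 * 3.1 fF = 7395 * 3.1e-15 F
Step 3: tau = 2.29245e-11 s = 22.9245 ps

22.9245


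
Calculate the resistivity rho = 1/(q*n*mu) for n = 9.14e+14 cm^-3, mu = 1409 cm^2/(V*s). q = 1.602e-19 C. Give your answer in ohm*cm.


Step 1: sigma = q * n * mu = 1.602e-19 * 9.14e+14 * 1409 = 2.06310e-01 S/cm
Step 2: rho = 1 / sigma = 1 / 2.06310e-01 = 4.847 ohm*cm

4.847


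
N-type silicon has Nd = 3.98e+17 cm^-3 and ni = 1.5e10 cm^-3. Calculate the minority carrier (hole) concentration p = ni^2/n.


Step 1: Since Nd >> ni, n ≈ Nd = 3.98e+17 cm^-3
Step 2: p = ni^2 / n = (1.5e10)^2 / 3.98e+17
Step 3: p = 2.25e20 / 3.98e+17 = 5.65e+02 cm^-3

5.65e+02


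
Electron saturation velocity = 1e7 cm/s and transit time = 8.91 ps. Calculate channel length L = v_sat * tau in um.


Step 1: tau in seconds = 8.91 ps * 1e-12 = 8.9100e-12 s
Step 2: L = v_sat * tau = 1e7 * 8.9100e-12 = 8.9100e-05 cm
Step 3: L in um = 8.9100e-05 * 1e4 = 0.891 um

0.891


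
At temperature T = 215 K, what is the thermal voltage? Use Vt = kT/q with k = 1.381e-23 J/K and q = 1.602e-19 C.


Step 1: kT = 1.381e-23 * 215 = 2.96915e-21 J
Step 2: Vt = kT/q = 2.96915e-21 / 1.602e-19
Step 3: Vt = 0.01853 V

0.01853


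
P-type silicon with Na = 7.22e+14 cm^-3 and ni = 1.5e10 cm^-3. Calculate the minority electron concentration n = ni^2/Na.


Step 1: Majority hole concentration p ≈ Na = 7.22e+14 cm^-3
Step 2: n = ni^2 / Na = (1.5e10)^2 / 7.22e+14
Step 3: n = 3.12e+05 cm^-3

3.12e+05


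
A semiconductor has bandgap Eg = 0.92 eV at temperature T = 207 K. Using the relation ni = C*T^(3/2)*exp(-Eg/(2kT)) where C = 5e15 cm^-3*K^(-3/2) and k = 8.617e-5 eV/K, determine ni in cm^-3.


Step 1: Compute kT = 8.617e-5 * 207 = 0.01783719 eV
Step 2: Exponent = -Eg/(2kT) = -0.92/(2*0.01783719) = -25.78882
Step 3: T^(3/2) = 207^1.5 = 2978.21
Step 4: ni = 5e15 * 2978.21 * exp(-25.78882) = 9.40e+07 cm^-3

9.40e+07


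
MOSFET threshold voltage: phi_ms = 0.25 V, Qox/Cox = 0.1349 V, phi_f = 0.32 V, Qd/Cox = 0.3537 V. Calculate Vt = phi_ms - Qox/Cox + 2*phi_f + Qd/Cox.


Step 1: Vt = phi_ms - Qox/Cox + 2*phi_f + Qd/Cox
Step 2: Vt = 0.25 - 0.1349 + 2*0.32 + 0.3537
Step 3: Vt = 0.25 - 0.1349 + 0.64 + 0.3537
Step 4: Vt = 1.1088 V

1.1088


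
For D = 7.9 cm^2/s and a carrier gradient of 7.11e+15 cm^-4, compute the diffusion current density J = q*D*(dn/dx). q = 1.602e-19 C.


Step 1: J = q * D * (dn/dx)
Step 2: J = 1.602e-19 * 7.9 * 7.11e+15
Step 3: J = 9.00e-03 A/cm^2

9.00e-03


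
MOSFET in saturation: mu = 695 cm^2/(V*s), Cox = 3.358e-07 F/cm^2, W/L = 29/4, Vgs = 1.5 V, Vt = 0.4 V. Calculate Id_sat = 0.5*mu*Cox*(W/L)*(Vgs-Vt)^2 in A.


Step 1: Overdrive voltage Vov = Vgs - Vt = 1.5 - 0.4 = 1.1 V
Step 2: W/L = 29/4 = 7.25
Step 3: Id = 0.5 * 695 * 3.358e-07 * 7.25 * 1.1^2
Step 4: Id = 1.02e-03 A

1.02e-03


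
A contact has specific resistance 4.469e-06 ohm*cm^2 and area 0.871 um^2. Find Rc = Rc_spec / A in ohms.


Step 1: Convert area to cm^2: 0.871 um^2 = 8.7100e-09 cm^2
Step 2: Rc = Rc_spec / A = 4.469e-06 / 8.7100e-09
Step 3: Rc = 5.13e+02 ohms

5.13e+02


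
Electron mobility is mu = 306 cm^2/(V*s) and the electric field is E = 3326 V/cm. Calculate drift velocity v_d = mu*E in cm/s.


Step 1: v_d = mu * E
Step 2: v_d = 306 * 3326 = 1017756
Step 3: v_d = 1.02e+06 cm/s

1.02e+06


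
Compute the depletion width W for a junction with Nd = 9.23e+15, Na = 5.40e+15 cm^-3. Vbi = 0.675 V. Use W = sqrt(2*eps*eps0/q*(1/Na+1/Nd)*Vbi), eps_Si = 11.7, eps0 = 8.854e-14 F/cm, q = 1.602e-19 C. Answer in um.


Step 1: 1/Na + 1/Nd = 1/5.40e+15 + 1/9.23e+15 = 2.93528e-16
Step 2: 2*eps*eps0/q = 2*11.7*8.854e-14/1.602e-19 = 1.293281e+07
Step 3: W^2 = 1.293281e+07 * 2.93528e-16 * 0.675 = 2.56240e-09
Step 4: W = sqrt(2.56240e-09) = 5.062e-05 cm = 0.5062 um

0.5062


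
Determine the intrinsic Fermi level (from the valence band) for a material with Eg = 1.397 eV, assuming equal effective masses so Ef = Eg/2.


Step 1: For an intrinsic semiconductor, the Fermi level sits at midgap.
Step 2: Ef = Eg / 2 = 1.397 / 2 = 0.6985 eV

0.6985


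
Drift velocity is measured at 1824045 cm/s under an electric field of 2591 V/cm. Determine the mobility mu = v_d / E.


Step 1: mu = v_d / E
Step 2: mu = 1824045 / 2591
Step 3: mu = 703.99 cm^2/(V*s)

703.99


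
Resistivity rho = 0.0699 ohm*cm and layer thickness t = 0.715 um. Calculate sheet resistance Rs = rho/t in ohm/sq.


Step 1: Convert thickness to cm: t = 0.715 um = 7.1500e-05 cm
Step 2: Rs = rho / t = 0.0699 / 7.1500e-05
Step 3: Rs = 977.6 ohm/sq

977.6


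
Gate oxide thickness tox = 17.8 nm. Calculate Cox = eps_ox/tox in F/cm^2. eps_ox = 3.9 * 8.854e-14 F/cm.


Step 1: eps_ox = 3.9 * 8.854e-14 = 3.45306e-13 F/cm
Step 2: tox in cm = 17.8 nm * 1e-7 = 1.7800e-06 cm
Step 3: Cox = 3.45306e-13 / 1.7800e-06 = 1.94e-07 F/cm^2

1.94e-07


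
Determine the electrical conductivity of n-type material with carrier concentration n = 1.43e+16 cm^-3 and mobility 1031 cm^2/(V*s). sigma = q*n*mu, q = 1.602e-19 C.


Step 1: sigma = q * n * mu
Step 2: sigma = 1.602e-19 * 1.43e+16 * 1031
Step 3: sigma = 2.362e+00 S/cm

2.362e+00


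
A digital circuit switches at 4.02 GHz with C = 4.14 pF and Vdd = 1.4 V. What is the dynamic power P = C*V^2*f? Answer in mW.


Step 1: V^2 = 1.4^2 = 1.96 V^2
Step 2: P = C*V^2*f = 4.14e-12 F * 1.96 * 4.02e9 Hz
Step 3: P = 3.2619888e-02 W
Step 4: P = 32.62 mW

32.62


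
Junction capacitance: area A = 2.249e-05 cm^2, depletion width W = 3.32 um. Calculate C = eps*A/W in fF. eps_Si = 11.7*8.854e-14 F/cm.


Step 1: eps_Si = 11.7 * 8.854e-14 = 1.035918e-12 F/cm
Step 2: W in cm = 3.32 * 1e-4 = 3.32e-04 cm
Step 3: C = 1.035918e-12 * 2.249e-05 / 3.32e-04 = 7.017408e-14 F
Step 4: C = 70.17 fF

70.17


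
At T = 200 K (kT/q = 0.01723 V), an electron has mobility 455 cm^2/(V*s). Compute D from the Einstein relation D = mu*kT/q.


Step 1: D = mu * (kT/q)
Step 2: D = 455 * 0.01723
Step 3: D = 7.84 cm^2/s

7.84


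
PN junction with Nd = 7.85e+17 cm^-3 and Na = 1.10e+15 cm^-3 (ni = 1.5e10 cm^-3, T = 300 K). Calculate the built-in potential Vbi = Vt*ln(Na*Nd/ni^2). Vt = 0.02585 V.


Step 1: Compute Na*Nd/ni^2 = 1.10e+15 * 7.85e+17 / (1.5e10)^2 = 3.8378e+12
Step 2: ln(3.8378e+12) = 28.9759
Step 3: Vbi = 0.02585 * 28.9759 = 0.749 V

0.749


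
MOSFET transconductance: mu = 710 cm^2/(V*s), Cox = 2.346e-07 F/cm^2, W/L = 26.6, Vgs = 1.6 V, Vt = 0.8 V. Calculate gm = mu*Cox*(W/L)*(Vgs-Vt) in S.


Step 1: Vov = Vgs - Vt = 1.6 - 0.8 = 0.8 V
Step 2: gm = mu * Cox * (W/L) * Vov
Step 3: gm = 710 * 2.346e-07 * 26.6 * 0.8 = 3.54e-03 S

3.54e-03


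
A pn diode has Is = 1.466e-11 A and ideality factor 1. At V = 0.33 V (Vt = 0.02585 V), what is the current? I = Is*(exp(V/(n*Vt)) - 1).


Step 1: V/(n*Vt) = 0.33/(1*0.02585) = 12.7660
Step 2: exp(12.7660) = 3.5011e+05
Step 3: I = 1.466e-11 * (3.5011e+05 - 1) = 5.13e-06 A

5.13e-06


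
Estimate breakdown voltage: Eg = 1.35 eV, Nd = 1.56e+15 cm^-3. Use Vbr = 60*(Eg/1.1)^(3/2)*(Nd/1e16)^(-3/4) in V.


Step 1: Eg/1.1 = 1.35/1.1 = 1.227273
Step 2: (Eg/1.1)^1.5 = 1.227273^1.5 = 1.359602
Step 3: (Nd/1e16)^(-0.75) = (0.156)^(-0.75) = 4.028622
Step 4: Vbr = 60 * 1.359602 * 4.028622 = 328.6 V

328.6


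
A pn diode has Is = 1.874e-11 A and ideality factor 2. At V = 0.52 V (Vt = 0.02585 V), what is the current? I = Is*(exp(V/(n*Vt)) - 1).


Step 1: V/(n*Vt) = 0.52/(2*0.02585) = 10.0580
Step 2: exp(10.0580) = 2.3342e+04
Step 3: I = 1.874e-11 * (2.3342e+04 - 1) = 4.37e-07 A

4.37e-07


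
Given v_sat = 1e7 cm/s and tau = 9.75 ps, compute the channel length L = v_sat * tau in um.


Step 1: tau in seconds = 9.75 ps * 1e-12 = 9.7500e-12 s
Step 2: L = v_sat * tau = 1e7 * 9.7500e-12 = 9.7500e-05 cm
Step 3: L in um = 9.7500e-05 * 1e4 = 0.975 um

0.975


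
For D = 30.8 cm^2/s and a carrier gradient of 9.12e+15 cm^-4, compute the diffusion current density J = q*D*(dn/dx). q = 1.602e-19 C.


Step 1: J = q * D * (dn/dx)
Step 2: J = 1.602e-19 * 30.8 * 9.12e+15
Step 3: J = 4.50e-02 A/cm^2

4.50e-02


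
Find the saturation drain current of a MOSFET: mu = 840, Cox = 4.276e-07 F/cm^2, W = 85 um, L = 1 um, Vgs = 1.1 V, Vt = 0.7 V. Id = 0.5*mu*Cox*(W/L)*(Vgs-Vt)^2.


Step 1: Overdrive voltage Vov = Vgs - Vt = 1.1 - 0.7 = 0.4 V
Step 2: W/L = 85/1 = 85
Step 3: Id = 0.5 * 840 * 4.276e-07 * 85 * 0.4^2
Step 4: Id = 2.44e-03 A

2.44e-03


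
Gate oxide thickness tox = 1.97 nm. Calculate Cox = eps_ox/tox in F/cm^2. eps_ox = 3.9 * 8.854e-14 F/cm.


Step 1: eps_ox = 3.9 * 8.854e-14 = 3.45306e-13 F/cm
Step 2: tox in cm = 1.97 nm * 1e-7 = 1.9700e-07 cm
Step 3: Cox = 3.45306e-13 / 1.9700e-07 = 1.75e-06 F/cm^2

1.75e-06


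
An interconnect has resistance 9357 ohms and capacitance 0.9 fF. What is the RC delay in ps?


Step 1: tau = R * C
Step 2: tau = 9357 * 0.9 fF = 9357 * 9.0e-16 F
Step 3: tau = 8.4213e-12 s = 8.4213 ps

8.4213


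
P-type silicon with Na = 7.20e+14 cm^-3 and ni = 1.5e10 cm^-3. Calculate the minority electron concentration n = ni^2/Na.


Step 1: Majority hole concentration p ≈ Na = 7.20e+14 cm^-3
Step 2: n = ni^2 / Na = (1.5e10)^2 / 7.20e+14
Step 3: n = 3.13e+05 cm^-3

3.13e+05


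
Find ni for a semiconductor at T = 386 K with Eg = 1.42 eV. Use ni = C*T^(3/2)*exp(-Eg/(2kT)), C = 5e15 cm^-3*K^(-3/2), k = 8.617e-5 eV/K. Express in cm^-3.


Step 1: Compute kT = 8.617e-5 * 386 = 0.03326162 eV
Step 2: Exponent = -Eg/(2kT) = -1.42/(2*0.03326162) = -21.34592
Step 3: T^(3/2) = 386^1.5 = 7583.70
Step 4: ni = 5e15 * 7583.70 * exp(-21.34592) = 2.03e+10 cm^-3

2.03e+10


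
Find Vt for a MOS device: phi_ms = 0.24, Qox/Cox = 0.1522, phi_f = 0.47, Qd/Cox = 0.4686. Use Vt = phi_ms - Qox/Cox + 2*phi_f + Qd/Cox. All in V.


Step 1: Vt = phi_ms - Qox/Cox + 2*phi_f + Qd/Cox
Step 2: Vt = 0.24 - 0.1522 + 2*0.47 + 0.4686
Step 3: Vt = 0.24 - 0.1522 + 0.94 + 0.4686
Step 4: Vt = 1.4964 V

1.4964


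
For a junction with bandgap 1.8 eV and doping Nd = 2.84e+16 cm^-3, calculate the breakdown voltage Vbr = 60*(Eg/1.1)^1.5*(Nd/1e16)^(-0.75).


Step 1: Eg/1.1 = 1.8/1.1 = 1.636364
Step 2: (Eg/1.1)^1.5 = 1.636364^1.5 = 2.093244
Step 3: (Nd/1e16)^(-0.75) = (2.84)^(-0.75) = 0.457100
Step 4: Vbr = 60 * 2.093244 * 0.457100 = 57.4 V

57.4


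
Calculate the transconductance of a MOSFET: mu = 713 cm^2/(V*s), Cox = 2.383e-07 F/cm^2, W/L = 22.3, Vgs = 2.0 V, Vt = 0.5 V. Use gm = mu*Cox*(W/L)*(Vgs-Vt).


Step 1: Vov = Vgs - Vt = 2.0 - 0.5 = 1.5 V
Step 2: gm = mu * Cox * (W/L) * Vov
Step 3: gm = 713 * 2.383e-07 * 22.3 * 1.5 = 5.68e-03 S

5.68e-03


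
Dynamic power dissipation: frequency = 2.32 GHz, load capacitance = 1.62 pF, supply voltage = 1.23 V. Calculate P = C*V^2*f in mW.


Step 1: V^2 = 1.23^2 = 1.5129 V^2
Step 2: P = C*V^2*f = 1.62e-12 F * 1.5129 * 2.32e9 Hz
Step 3: P = 5.68608336e-03 W
Step 4: P = 5.686 mW

5.686


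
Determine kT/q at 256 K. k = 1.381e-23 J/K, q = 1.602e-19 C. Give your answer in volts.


Step 1: kT = 1.381e-23 * 256 = 3.53536e-21 J
Step 2: Vt = kT/q = 3.53536e-21 / 1.602e-19
Step 3: Vt = 0.02207 V

0.02207


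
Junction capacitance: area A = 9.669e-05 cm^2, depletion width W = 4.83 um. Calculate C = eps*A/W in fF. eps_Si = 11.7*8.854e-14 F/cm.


Step 1: eps_Si = 11.7 * 8.854e-14 = 1.035918e-12 F/cm
Step 2: W in cm = 4.83 * 1e-4 = 4.83e-04 cm
Step 3: C = 1.035918e-12 * 9.669e-05 / 4.83e-04 = 2.073766e-13 F
Step 4: C = 207.38 fF

207.38


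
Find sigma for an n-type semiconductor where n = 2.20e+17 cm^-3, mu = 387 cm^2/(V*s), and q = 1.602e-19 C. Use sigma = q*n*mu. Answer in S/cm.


Step 1: sigma = q * n * mu
Step 2: sigma = 1.602e-19 * 2.20e+17 * 387
Step 3: sigma = 1.364e+01 S/cm

1.364e+01


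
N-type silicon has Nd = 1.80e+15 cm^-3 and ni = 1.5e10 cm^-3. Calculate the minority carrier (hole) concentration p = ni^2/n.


Step 1: Since Nd >> ni, n ≈ Nd = 1.80e+15 cm^-3
Step 2: p = ni^2 / n = (1.5e10)^2 / 1.80e+15
Step 3: p = 2.25e20 / 1.80e+15 = 1.25e+05 cm^-3

1.25e+05


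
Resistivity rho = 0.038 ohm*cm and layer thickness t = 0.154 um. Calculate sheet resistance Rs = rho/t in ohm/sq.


Step 1: Convert thickness to cm: t = 0.154 um = 1.5400e-05 cm
Step 2: Rs = rho / t = 0.038 / 1.5400e-05
Step 3: Rs = 2467.5 ohm/sq

2467.5


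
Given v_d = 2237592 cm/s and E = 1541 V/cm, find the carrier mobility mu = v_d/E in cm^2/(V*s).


Step 1: mu = v_d / E
Step 2: mu = 2237592 / 1541
Step 3: mu = 1452.04 cm^2/(V*s)

1452.04


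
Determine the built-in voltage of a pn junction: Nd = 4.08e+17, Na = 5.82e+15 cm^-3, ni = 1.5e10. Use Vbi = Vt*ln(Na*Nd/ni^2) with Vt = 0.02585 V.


Step 1: Compute Na*Nd/ni^2 = 5.82e+15 * 4.08e+17 / (1.5e10)^2 = 1.0554e+13
Step 2: ln(1.0554e+13) = 29.9875
Step 3: Vbi = 0.02585 * 29.9875 = 0.775 V

0.775


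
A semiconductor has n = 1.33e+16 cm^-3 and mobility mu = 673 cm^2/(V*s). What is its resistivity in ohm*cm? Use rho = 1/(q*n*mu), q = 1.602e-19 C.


Step 1: sigma = q * n * mu = 1.602e-19 * 1.33e+16 * 673 = 1.43393e+00 S/cm
Step 2: rho = 1 / sigma = 1 / 1.43393e+00 = 0.6974 ohm*cm

0.6974


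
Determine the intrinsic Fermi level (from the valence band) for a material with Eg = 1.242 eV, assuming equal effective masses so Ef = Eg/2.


Step 1: For an intrinsic semiconductor, the Fermi level sits at midgap.
Step 2: Ef = Eg / 2 = 1.242 / 2 = 0.621 eV

0.621


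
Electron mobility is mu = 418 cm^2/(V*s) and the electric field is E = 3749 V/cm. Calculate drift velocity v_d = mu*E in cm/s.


Step 1: v_d = mu * E
Step 2: v_d = 418 * 3749 = 1567082
Step 3: v_d = 1.57e+06 cm/s

1.57e+06


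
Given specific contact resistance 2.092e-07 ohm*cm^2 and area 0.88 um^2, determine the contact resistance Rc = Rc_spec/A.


Step 1: Convert area to cm^2: 0.88 um^2 = 8.8000e-09 cm^2
Step 2: Rc = Rc_spec / A = 2.092e-07 / 8.8000e-09
Step 3: Rc = 2.38e+01 ohms

2.38e+01


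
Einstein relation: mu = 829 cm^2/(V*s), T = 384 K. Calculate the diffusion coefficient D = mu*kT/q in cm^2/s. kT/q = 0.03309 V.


Step 1: D = mu * (kT/q)
Step 2: D = 829 * 0.03309
Step 3: D = 27.43 cm^2/s

27.43


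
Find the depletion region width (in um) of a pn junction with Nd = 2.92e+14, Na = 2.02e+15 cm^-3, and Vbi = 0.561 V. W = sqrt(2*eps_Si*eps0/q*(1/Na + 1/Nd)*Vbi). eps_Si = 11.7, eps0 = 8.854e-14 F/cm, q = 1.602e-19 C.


Step 1: 1/Na + 1/Nd = 1/2.02e+15 + 1/2.92e+14 = 3.91971e-15
Step 2: 2*eps*eps0/q = 2*11.7*8.854e-14/1.602e-19 = 1.293281e+07
Step 3: W^2 = 1.293281e+07 * 3.91971e-15 * 0.561 = 2.84387e-08
Step 4: W = sqrt(2.84387e-08) = 1.686e-04 cm = 1.686 um

1.686


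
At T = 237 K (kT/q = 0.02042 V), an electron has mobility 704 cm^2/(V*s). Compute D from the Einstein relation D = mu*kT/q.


Step 1: D = mu * (kT/q)
Step 2: D = 704 * 0.02042
Step 3: D = 14.38 cm^2/s

14.38


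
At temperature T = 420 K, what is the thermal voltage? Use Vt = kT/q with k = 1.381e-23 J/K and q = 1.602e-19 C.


Step 1: kT = 1.381e-23 * 420 = 5.8002e-21 J
Step 2: Vt = kT/q = 5.8002e-21 / 1.602e-19
Step 3: Vt = 0.03621 V

0.03621


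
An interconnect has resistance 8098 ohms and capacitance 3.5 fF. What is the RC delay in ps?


Step 1: tau = R * C
Step 2: tau = 8098 * 3.5 fF = 8098 * 3.5e-15 F
Step 3: tau = 2.8343e-11 s = 28.343 ps

28.343


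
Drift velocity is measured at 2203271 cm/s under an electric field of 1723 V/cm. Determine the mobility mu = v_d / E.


Step 1: mu = v_d / E
Step 2: mu = 2203271 / 1723
Step 3: mu = 1278.74 cm^2/(V*s)

1278.74


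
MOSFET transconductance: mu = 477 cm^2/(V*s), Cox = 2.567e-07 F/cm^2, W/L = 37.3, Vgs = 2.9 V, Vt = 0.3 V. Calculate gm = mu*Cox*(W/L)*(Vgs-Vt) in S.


Step 1: Vov = Vgs - Vt = 2.9 - 0.3 = 2.6 V
Step 2: gm = mu * Cox * (W/L) * Vov
Step 3: gm = 477 * 2.567e-07 * 37.3 * 2.6 = 1.19e-02 S

1.19e-02


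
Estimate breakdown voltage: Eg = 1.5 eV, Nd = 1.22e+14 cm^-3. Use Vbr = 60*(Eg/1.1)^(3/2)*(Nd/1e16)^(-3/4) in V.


Step 1: Eg/1.1 = 1.5/1.1 = 1.363636
Step 2: (Eg/1.1)^1.5 = 1.363636^1.5 = 1.592384
Step 3: (Nd/1e16)^(-0.75) = (0.0122)^(-0.75) = 27.241444
Step 4: Vbr = 60 * 1.592384 * 27.241444 = 2602.7 V

2602.7


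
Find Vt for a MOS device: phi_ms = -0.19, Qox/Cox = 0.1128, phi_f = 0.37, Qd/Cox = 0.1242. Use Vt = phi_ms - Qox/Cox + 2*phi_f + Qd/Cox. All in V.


Step 1: Vt = phi_ms - Qox/Cox + 2*phi_f + Qd/Cox
Step 2: Vt = -0.19 - 0.1128 + 2*0.37 + 0.1242
Step 3: Vt = -0.19 - 0.1128 + 0.74 + 0.1242
Step 4: Vt = 0.5614 V

0.5614


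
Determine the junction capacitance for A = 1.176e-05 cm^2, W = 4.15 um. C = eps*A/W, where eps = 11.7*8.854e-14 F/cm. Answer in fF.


Step 1: eps_Si = 11.7 * 8.854e-14 = 1.035918e-12 F/cm
Step 2: W in cm = 4.15 * 1e-4 = 4.15e-04 cm
Step 3: C = 1.035918e-12 * 1.176e-05 / 4.15e-04 = 2.935517e-14 F
Step 4: C = 29.36 fF

29.36
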